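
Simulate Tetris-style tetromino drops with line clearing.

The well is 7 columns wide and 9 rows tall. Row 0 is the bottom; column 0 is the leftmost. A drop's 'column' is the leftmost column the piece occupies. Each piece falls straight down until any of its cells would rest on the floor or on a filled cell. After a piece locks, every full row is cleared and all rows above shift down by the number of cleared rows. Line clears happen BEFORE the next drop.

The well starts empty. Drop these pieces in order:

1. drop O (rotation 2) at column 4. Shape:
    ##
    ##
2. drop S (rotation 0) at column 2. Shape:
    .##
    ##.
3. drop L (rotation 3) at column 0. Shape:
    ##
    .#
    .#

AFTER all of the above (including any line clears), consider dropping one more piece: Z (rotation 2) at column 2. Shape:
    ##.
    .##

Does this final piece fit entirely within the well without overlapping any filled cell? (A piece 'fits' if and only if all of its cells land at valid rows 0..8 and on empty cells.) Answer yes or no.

Drop 1: O rot2 at col 4 lands with bottom-row=0; cleared 0 line(s) (total 0); column heights now [0 0 0 0 2 2 0], max=2
Drop 2: S rot0 at col 2 lands with bottom-row=1; cleared 0 line(s) (total 0); column heights now [0 0 2 3 3 2 0], max=3
Drop 3: L rot3 at col 0 lands with bottom-row=0; cleared 0 line(s) (total 0); column heights now [3 3 2 3 3 2 0], max=3
Test piece Z rot2 at col 2 (width 3): heights before test = [3 3 2 3 3 2 0]; fits = True

Answer: yes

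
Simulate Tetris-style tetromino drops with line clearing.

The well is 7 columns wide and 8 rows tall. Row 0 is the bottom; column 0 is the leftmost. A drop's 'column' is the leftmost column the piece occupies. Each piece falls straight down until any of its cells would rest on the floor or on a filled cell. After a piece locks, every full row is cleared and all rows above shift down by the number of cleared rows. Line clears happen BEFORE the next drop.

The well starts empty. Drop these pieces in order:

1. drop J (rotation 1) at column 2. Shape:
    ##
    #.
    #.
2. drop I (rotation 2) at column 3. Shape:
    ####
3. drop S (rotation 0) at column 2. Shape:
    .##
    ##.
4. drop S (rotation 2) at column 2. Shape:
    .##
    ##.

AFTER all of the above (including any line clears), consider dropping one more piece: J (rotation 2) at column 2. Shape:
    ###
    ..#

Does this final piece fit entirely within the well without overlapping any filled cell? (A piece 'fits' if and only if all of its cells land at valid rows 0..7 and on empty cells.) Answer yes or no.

Drop 1: J rot1 at col 2 lands with bottom-row=0; cleared 0 line(s) (total 0); column heights now [0 0 3 3 0 0 0], max=3
Drop 2: I rot2 at col 3 lands with bottom-row=3; cleared 0 line(s) (total 0); column heights now [0 0 3 4 4 4 4], max=4
Drop 3: S rot0 at col 2 lands with bottom-row=4; cleared 0 line(s) (total 0); column heights now [0 0 5 6 6 4 4], max=6
Drop 4: S rot2 at col 2 lands with bottom-row=6; cleared 0 line(s) (total 0); column heights now [0 0 7 8 8 4 4], max=8
Test piece J rot2 at col 2 (width 3): heights before test = [0 0 7 8 8 4 4]; fits = False

Answer: no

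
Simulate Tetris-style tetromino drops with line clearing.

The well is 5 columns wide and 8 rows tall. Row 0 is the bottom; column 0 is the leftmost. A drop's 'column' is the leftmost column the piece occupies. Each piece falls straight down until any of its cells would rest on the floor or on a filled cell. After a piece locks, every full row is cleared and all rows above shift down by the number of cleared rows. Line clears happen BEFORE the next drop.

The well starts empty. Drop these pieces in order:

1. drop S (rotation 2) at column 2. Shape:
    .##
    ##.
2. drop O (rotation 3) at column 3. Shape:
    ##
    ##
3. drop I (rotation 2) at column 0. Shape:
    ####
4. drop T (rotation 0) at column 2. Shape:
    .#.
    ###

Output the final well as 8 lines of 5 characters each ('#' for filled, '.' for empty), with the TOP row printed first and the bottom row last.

Answer: .....
...#.
..###
####.
...##
...##
...##
..##.

Derivation:
Drop 1: S rot2 at col 2 lands with bottom-row=0; cleared 0 line(s) (total 0); column heights now [0 0 1 2 2], max=2
Drop 2: O rot3 at col 3 lands with bottom-row=2; cleared 0 line(s) (total 0); column heights now [0 0 1 4 4], max=4
Drop 3: I rot2 at col 0 lands with bottom-row=4; cleared 0 line(s) (total 0); column heights now [5 5 5 5 4], max=5
Drop 4: T rot0 at col 2 lands with bottom-row=5; cleared 0 line(s) (total 0); column heights now [5 5 6 7 6], max=7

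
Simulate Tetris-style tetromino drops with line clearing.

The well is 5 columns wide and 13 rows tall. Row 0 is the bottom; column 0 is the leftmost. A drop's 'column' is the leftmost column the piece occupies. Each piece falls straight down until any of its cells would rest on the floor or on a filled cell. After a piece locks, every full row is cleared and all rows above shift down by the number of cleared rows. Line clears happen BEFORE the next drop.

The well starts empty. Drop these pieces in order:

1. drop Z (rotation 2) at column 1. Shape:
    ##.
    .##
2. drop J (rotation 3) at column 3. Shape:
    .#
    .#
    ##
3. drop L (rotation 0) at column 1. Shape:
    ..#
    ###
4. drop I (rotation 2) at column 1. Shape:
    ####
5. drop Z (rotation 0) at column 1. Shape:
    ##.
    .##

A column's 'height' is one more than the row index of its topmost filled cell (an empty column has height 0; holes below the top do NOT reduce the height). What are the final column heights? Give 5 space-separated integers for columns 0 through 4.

Answer: 0 7 7 6 5

Derivation:
Drop 1: Z rot2 at col 1 lands with bottom-row=0; cleared 0 line(s) (total 0); column heights now [0 2 2 1 0], max=2
Drop 2: J rot3 at col 3 lands with bottom-row=1; cleared 0 line(s) (total 0); column heights now [0 2 2 2 4], max=4
Drop 3: L rot0 at col 1 lands with bottom-row=2; cleared 0 line(s) (total 0); column heights now [0 3 3 4 4], max=4
Drop 4: I rot2 at col 1 lands with bottom-row=4; cleared 0 line(s) (total 0); column heights now [0 5 5 5 5], max=5
Drop 5: Z rot0 at col 1 lands with bottom-row=5; cleared 0 line(s) (total 0); column heights now [0 7 7 6 5], max=7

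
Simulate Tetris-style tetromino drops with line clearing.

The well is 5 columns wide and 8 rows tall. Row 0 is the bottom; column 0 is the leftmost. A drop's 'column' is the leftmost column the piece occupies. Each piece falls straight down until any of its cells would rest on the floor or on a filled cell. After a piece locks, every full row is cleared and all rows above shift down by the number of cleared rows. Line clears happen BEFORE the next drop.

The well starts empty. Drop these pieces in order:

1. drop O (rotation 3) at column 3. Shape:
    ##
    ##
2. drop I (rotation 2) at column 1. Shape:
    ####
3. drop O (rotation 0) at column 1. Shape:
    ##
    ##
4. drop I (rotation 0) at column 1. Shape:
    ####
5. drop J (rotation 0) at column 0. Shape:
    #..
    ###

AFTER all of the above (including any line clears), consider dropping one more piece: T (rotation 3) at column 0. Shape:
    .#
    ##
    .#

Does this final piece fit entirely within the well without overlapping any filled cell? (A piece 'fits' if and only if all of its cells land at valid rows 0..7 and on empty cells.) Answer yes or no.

Answer: no

Derivation:
Drop 1: O rot3 at col 3 lands with bottom-row=0; cleared 0 line(s) (total 0); column heights now [0 0 0 2 2], max=2
Drop 2: I rot2 at col 1 lands with bottom-row=2; cleared 0 line(s) (total 0); column heights now [0 3 3 3 3], max=3
Drop 3: O rot0 at col 1 lands with bottom-row=3; cleared 0 line(s) (total 0); column heights now [0 5 5 3 3], max=5
Drop 4: I rot0 at col 1 lands with bottom-row=5; cleared 0 line(s) (total 0); column heights now [0 6 6 6 6], max=6
Drop 5: J rot0 at col 0 lands with bottom-row=6; cleared 0 line(s) (total 0); column heights now [8 7 7 6 6], max=8
Test piece T rot3 at col 0 (width 2): heights before test = [8 7 7 6 6]; fits = False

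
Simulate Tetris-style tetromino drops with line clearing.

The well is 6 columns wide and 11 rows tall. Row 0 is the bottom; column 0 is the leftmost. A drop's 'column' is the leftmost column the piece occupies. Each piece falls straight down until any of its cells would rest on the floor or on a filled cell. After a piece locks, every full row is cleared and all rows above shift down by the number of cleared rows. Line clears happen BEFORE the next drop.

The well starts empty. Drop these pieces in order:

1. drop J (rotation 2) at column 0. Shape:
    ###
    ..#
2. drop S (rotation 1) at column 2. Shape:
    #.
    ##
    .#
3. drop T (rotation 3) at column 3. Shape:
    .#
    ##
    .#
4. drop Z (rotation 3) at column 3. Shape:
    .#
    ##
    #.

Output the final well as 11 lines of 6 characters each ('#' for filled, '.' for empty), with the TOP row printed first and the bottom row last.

Drop 1: J rot2 at col 0 lands with bottom-row=0; cleared 0 line(s) (total 0); column heights now [2 2 2 0 0 0], max=2
Drop 2: S rot1 at col 2 lands with bottom-row=1; cleared 0 line(s) (total 0); column heights now [2 2 4 3 0 0], max=4
Drop 3: T rot3 at col 3 lands with bottom-row=2; cleared 0 line(s) (total 0); column heights now [2 2 4 4 5 0], max=5
Drop 4: Z rot3 at col 3 lands with bottom-row=4; cleared 0 line(s) (total 0); column heights now [2 2 4 6 7 0], max=7

Answer: ......
......
......
......
....#.
...##.
...##.
..###.
..###.
####..
..#...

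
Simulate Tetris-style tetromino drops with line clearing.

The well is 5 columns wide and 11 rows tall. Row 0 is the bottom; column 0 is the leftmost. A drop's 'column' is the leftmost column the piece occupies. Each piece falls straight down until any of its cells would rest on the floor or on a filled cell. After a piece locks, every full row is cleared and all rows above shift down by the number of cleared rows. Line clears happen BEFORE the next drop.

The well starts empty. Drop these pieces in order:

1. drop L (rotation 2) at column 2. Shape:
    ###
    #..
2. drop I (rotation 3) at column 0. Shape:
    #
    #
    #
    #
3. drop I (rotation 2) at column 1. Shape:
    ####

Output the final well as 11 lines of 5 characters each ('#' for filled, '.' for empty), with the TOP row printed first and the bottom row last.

Answer: .....
.....
.....
.....
.....
.....
.....
.....
#....
#.###
#.#..

Derivation:
Drop 1: L rot2 at col 2 lands with bottom-row=0; cleared 0 line(s) (total 0); column heights now [0 0 2 2 2], max=2
Drop 2: I rot3 at col 0 lands with bottom-row=0; cleared 0 line(s) (total 0); column heights now [4 0 2 2 2], max=4
Drop 3: I rot2 at col 1 lands with bottom-row=2; cleared 1 line(s) (total 1); column heights now [3 0 2 2 2], max=3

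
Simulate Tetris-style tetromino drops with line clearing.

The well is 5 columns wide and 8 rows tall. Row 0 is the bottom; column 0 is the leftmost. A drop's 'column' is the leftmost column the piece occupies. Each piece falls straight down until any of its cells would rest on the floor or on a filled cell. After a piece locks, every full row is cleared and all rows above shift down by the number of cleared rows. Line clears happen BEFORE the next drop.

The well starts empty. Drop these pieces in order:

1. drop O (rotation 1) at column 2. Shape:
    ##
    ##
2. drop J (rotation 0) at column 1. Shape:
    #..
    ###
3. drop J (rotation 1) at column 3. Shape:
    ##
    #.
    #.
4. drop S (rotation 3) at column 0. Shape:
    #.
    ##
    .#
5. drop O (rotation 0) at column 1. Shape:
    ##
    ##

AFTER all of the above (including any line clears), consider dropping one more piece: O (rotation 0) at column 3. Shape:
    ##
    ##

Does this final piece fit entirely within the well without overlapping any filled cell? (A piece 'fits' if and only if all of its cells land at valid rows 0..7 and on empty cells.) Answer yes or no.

Drop 1: O rot1 at col 2 lands with bottom-row=0; cleared 0 line(s) (total 0); column heights now [0 0 2 2 0], max=2
Drop 2: J rot0 at col 1 lands with bottom-row=2; cleared 0 line(s) (total 0); column heights now [0 4 3 3 0], max=4
Drop 3: J rot1 at col 3 lands with bottom-row=3; cleared 0 line(s) (total 0); column heights now [0 4 3 6 6], max=6
Drop 4: S rot3 at col 0 lands with bottom-row=4; cleared 0 line(s) (total 0); column heights now [7 6 3 6 6], max=7
Drop 5: O rot0 at col 1 lands with bottom-row=6; cleared 0 line(s) (total 0); column heights now [7 8 8 6 6], max=8
Test piece O rot0 at col 3 (width 2): heights before test = [7 8 8 6 6]; fits = True

Answer: yes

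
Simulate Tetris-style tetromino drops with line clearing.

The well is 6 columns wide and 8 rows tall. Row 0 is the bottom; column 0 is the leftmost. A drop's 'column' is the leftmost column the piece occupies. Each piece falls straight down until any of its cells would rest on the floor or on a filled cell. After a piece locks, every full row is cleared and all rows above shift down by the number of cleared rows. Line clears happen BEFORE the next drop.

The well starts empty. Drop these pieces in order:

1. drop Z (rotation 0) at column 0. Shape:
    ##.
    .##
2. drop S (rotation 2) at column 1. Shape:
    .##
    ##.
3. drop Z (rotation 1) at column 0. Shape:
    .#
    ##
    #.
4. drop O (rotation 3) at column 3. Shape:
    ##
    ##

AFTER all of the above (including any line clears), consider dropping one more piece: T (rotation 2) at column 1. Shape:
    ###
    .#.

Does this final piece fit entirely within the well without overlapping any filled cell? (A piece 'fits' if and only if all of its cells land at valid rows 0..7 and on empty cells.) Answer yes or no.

Answer: yes

Derivation:
Drop 1: Z rot0 at col 0 lands with bottom-row=0; cleared 0 line(s) (total 0); column heights now [2 2 1 0 0 0], max=2
Drop 2: S rot2 at col 1 lands with bottom-row=2; cleared 0 line(s) (total 0); column heights now [2 3 4 4 0 0], max=4
Drop 3: Z rot1 at col 0 lands with bottom-row=2; cleared 0 line(s) (total 0); column heights now [4 5 4 4 0 0], max=5
Drop 4: O rot3 at col 3 lands with bottom-row=4; cleared 0 line(s) (total 0); column heights now [4 5 4 6 6 0], max=6
Test piece T rot2 at col 1 (width 3): heights before test = [4 5 4 6 6 0]; fits = True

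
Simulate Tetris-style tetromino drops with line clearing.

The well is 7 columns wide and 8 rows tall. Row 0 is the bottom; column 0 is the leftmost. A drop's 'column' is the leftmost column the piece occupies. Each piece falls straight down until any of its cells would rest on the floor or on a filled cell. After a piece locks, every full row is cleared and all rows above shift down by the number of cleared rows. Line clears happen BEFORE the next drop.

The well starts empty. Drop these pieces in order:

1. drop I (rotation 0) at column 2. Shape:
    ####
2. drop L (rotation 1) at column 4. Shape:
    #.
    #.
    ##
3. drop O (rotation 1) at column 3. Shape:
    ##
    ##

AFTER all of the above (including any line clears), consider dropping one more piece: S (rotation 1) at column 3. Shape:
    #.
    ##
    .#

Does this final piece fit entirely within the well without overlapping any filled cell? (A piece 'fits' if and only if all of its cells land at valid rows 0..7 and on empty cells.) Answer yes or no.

Drop 1: I rot0 at col 2 lands with bottom-row=0; cleared 0 line(s) (total 0); column heights now [0 0 1 1 1 1 0], max=1
Drop 2: L rot1 at col 4 lands with bottom-row=1; cleared 0 line(s) (total 0); column heights now [0 0 1 1 4 2 0], max=4
Drop 3: O rot1 at col 3 lands with bottom-row=4; cleared 0 line(s) (total 0); column heights now [0 0 1 6 6 2 0], max=6
Test piece S rot1 at col 3 (width 2): heights before test = [0 0 1 6 6 2 0]; fits = False

Answer: no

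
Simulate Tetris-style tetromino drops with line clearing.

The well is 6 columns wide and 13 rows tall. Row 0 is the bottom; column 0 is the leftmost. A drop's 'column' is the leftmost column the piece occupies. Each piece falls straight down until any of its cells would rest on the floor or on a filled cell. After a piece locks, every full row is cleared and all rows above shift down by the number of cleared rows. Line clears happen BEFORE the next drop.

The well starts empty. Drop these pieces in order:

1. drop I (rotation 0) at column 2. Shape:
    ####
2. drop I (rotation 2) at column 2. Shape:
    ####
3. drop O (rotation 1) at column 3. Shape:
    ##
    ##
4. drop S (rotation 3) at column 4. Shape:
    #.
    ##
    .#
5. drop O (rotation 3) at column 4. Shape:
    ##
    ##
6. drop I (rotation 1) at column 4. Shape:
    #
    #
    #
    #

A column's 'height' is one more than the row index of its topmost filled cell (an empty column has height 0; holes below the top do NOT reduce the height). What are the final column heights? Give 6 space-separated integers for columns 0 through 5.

Answer: 0 0 2 4 12 8

Derivation:
Drop 1: I rot0 at col 2 lands with bottom-row=0; cleared 0 line(s) (total 0); column heights now [0 0 1 1 1 1], max=1
Drop 2: I rot2 at col 2 lands with bottom-row=1; cleared 0 line(s) (total 0); column heights now [0 0 2 2 2 2], max=2
Drop 3: O rot1 at col 3 lands with bottom-row=2; cleared 0 line(s) (total 0); column heights now [0 0 2 4 4 2], max=4
Drop 4: S rot3 at col 4 lands with bottom-row=3; cleared 0 line(s) (total 0); column heights now [0 0 2 4 6 5], max=6
Drop 5: O rot3 at col 4 lands with bottom-row=6; cleared 0 line(s) (total 0); column heights now [0 0 2 4 8 8], max=8
Drop 6: I rot1 at col 4 lands with bottom-row=8; cleared 0 line(s) (total 0); column heights now [0 0 2 4 12 8], max=12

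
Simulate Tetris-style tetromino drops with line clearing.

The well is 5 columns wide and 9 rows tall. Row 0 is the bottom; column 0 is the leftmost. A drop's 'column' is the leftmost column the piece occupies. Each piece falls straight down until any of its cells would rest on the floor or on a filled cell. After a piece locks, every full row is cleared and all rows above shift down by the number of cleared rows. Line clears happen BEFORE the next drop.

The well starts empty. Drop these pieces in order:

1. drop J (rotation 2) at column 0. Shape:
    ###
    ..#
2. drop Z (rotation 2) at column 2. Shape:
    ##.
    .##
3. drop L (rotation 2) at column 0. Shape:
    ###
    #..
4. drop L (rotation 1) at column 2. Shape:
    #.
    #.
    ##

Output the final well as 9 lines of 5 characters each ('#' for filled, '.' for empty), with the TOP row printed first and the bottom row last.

Answer: .....
.....
.....
..#..
..#..
..##.
###..
#.##.
..#..

Derivation:
Drop 1: J rot2 at col 0 lands with bottom-row=0; cleared 0 line(s) (total 0); column heights now [2 2 2 0 0], max=2
Drop 2: Z rot2 at col 2 lands with bottom-row=1; cleared 1 line(s) (total 1); column heights now [0 0 2 2 0], max=2
Drop 3: L rot2 at col 0 lands with bottom-row=1; cleared 0 line(s) (total 1); column heights now [3 3 3 2 0], max=3
Drop 4: L rot1 at col 2 lands with bottom-row=3; cleared 0 line(s) (total 1); column heights now [3 3 6 4 0], max=6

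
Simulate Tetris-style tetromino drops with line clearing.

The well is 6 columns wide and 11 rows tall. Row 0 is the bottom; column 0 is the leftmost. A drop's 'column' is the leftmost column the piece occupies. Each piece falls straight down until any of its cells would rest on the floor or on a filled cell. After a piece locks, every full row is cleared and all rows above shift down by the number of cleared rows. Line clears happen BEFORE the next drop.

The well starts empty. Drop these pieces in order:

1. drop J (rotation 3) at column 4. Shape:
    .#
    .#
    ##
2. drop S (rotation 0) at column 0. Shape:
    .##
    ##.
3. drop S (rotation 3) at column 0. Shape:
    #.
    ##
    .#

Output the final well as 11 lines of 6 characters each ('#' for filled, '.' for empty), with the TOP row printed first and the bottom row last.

Answer: ......
......
......
......
......
......
#.....
##....
.#...#
.##..#
##..##

Derivation:
Drop 1: J rot3 at col 4 lands with bottom-row=0; cleared 0 line(s) (total 0); column heights now [0 0 0 0 1 3], max=3
Drop 2: S rot0 at col 0 lands with bottom-row=0; cleared 0 line(s) (total 0); column heights now [1 2 2 0 1 3], max=3
Drop 3: S rot3 at col 0 lands with bottom-row=2; cleared 0 line(s) (total 0); column heights now [5 4 2 0 1 3], max=5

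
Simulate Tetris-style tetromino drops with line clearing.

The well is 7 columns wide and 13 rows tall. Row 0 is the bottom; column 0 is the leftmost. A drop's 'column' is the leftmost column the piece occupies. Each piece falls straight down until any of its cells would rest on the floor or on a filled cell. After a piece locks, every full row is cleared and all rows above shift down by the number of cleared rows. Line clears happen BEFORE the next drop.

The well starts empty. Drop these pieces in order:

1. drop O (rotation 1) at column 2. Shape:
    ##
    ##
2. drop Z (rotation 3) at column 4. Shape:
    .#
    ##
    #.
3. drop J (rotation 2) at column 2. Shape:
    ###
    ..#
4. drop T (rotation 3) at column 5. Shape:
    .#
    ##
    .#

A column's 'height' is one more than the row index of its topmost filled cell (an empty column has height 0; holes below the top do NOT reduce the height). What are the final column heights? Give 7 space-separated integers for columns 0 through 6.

Answer: 0 0 4 4 4 4 5

Derivation:
Drop 1: O rot1 at col 2 lands with bottom-row=0; cleared 0 line(s) (total 0); column heights now [0 0 2 2 0 0 0], max=2
Drop 2: Z rot3 at col 4 lands with bottom-row=0; cleared 0 line(s) (total 0); column heights now [0 0 2 2 2 3 0], max=3
Drop 3: J rot2 at col 2 lands with bottom-row=2; cleared 0 line(s) (total 0); column heights now [0 0 4 4 4 3 0], max=4
Drop 4: T rot3 at col 5 lands with bottom-row=2; cleared 0 line(s) (total 0); column heights now [0 0 4 4 4 4 5], max=5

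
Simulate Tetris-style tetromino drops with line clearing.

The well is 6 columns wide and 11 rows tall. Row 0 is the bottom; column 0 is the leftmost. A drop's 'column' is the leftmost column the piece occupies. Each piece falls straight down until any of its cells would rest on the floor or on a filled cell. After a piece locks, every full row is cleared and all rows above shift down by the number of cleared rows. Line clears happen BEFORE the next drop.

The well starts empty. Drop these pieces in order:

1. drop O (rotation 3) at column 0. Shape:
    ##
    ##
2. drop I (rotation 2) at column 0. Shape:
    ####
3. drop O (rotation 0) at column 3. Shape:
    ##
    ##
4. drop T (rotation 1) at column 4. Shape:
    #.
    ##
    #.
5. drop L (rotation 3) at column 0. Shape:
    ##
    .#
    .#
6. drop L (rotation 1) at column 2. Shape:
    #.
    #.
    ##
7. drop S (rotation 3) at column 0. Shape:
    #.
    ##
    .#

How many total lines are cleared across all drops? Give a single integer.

Drop 1: O rot3 at col 0 lands with bottom-row=0; cleared 0 line(s) (total 0); column heights now [2 2 0 0 0 0], max=2
Drop 2: I rot2 at col 0 lands with bottom-row=2; cleared 0 line(s) (total 0); column heights now [3 3 3 3 0 0], max=3
Drop 3: O rot0 at col 3 lands with bottom-row=3; cleared 0 line(s) (total 0); column heights now [3 3 3 5 5 0], max=5
Drop 4: T rot1 at col 4 lands with bottom-row=5; cleared 0 line(s) (total 0); column heights now [3 3 3 5 8 7], max=8
Drop 5: L rot3 at col 0 lands with bottom-row=3; cleared 0 line(s) (total 0); column heights now [6 6 3 5 8 7], max=8
Drop 6: L rot1 at col 2 lands with bottom-row=5; cleared 0 line(s) (total 0); column heights now [6 6 8 6 8 7], max=8
Drop 7: S rot3 at col 0 lands with bottom-row=6; cleared 0 line(s) (total 0); column heights now [9 8 8 6 8 7], max=9

Answer: 0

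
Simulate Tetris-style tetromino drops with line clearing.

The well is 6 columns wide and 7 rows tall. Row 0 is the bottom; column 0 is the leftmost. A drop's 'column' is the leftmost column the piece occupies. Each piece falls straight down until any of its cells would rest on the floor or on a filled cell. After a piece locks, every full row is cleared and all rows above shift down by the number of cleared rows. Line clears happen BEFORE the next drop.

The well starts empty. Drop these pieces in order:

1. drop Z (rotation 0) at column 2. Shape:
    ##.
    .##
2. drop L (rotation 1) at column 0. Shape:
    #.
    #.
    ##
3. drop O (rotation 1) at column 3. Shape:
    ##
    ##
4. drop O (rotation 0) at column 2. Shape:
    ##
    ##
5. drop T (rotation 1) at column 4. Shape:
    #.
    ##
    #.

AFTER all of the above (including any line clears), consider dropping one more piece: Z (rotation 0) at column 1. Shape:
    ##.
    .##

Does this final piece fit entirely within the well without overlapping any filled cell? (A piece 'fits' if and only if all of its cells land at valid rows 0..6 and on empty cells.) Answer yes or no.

Drop 1: Z rot0 at col 2 lands with bottom-row=0; cleared 0 line(s) (total 0); column heights now [0 0 2 2 1 0], max=2
Drop 2: L rot1 at col 0 lands with bottom-row=0; cleared 0 line(s) (total 0); column heights now [3 1 2 2 1 0], max=3
Drop 3: O rot1 at col 3 lands with bottom-row=2; cleared 0 line(s) (total 0); column heights now [3 1 2 4 4 0], max=4
Drop 4: O rot0 at col 2 lands with bottom-row=4; cleared 0 line(s) (total 0); column heights now [3 1 6 6 4 0], max=6
Drop 5: T rot1 at col 4 lands with bottom-row=4; cleared 0 line(s) (total 0); column heights now [3 1 6 6 7 6], max=7
Test piece Z rot0 at col 1 (width 3): heights before test = [3 1 6 6 7 6]; fits = False

Answer: no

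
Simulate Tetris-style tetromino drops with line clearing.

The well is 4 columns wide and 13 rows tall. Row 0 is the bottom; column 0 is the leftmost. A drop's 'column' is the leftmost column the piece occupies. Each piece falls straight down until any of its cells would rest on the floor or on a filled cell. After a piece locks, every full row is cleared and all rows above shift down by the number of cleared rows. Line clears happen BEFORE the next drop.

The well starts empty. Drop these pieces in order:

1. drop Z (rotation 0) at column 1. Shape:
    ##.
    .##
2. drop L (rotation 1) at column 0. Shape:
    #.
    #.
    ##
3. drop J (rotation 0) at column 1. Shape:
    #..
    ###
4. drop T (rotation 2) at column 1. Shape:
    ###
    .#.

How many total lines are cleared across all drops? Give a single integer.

Answer: 1

Derivation:
Drop 1: Z rot0 at col 1 lands with bottom-row=0; cleared 0 line(s) (total 0); column heights now [0 2 2 1], max=2
Drop 2: L rot1 at col 0 lands with bottom-row=2; cleared 0 line(s) (total 0); column heights now [5 3 2 1], max=5
Drop 3: J rot0 at col 1 lands with bottom-row=3; cleared 1 line(s) (total 1); column heights now [4 4 2 1], max=4
Drop 4: T rot2 at col 1 lands with bottom-row=3; cleared 0 line(s) (total 1); column heights now [4 5 5 5], max=5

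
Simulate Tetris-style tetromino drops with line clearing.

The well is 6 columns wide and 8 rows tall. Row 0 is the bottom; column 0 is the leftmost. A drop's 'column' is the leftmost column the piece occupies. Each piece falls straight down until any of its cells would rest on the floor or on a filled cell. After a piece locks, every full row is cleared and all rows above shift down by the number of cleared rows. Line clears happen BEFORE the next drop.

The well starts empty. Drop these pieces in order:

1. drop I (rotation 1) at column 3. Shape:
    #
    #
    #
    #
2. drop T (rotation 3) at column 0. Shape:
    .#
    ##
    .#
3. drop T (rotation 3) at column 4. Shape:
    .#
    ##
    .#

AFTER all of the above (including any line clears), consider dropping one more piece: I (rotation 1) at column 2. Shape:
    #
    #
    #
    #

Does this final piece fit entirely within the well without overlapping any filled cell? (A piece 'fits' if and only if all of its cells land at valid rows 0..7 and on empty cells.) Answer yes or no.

Drop 1: I rot1 at col 3 lands with bottom-row=0; cleared 0 line(s) (total 0); column heights now [0 0 0 4 0 0], max=4
Drop 2: T rot3 at col 0 lands with bottom-row=0; cleared 0 line(s) (total 0); column heights now [2 3 0 4 0 0], max=4
Drop 3: T rot3 at col 4 lands with bottom-row=0; cleared 0 line(s) (total 0); column heights now [2 3 0 4 2 3], max=4
Test piece I rot1 at col 2 (width 1): heights before test = [2 3 0 4 2 3]; fits = True

Answer: yes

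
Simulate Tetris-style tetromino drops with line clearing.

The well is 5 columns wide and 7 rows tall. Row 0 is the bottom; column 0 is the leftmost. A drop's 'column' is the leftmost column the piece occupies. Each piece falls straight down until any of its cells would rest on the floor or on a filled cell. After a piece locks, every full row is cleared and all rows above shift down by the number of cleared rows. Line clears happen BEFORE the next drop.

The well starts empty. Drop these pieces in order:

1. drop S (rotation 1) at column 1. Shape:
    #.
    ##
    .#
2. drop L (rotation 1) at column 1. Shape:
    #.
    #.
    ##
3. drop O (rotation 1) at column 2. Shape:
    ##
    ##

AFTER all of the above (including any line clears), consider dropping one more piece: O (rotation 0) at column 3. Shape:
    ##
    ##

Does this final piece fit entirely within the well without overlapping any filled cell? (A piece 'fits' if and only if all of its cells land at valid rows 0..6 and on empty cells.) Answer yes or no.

Answer: no

Derivation:
Drop 1: S rot1 at col 1 lands with bottom-row=0; cleared 0 line(s) (total 0); column heights now [0 3 2 0 0], max=3
Drop 2: L rot1 at col 1 lands with bottom-row=3; cleared 0 line(s) (total 0); column heights now [0 6 4 0 0], max=6
Drop 3: O rot1 at col 2 lands with bottom-row=4; cleared 0 line(s) (total 0); column heights now [0 6 6 6 0], max=6
Test piece O rot0 at col 3 (width 2): heights before test = [0 6 6 6 0]; fits = False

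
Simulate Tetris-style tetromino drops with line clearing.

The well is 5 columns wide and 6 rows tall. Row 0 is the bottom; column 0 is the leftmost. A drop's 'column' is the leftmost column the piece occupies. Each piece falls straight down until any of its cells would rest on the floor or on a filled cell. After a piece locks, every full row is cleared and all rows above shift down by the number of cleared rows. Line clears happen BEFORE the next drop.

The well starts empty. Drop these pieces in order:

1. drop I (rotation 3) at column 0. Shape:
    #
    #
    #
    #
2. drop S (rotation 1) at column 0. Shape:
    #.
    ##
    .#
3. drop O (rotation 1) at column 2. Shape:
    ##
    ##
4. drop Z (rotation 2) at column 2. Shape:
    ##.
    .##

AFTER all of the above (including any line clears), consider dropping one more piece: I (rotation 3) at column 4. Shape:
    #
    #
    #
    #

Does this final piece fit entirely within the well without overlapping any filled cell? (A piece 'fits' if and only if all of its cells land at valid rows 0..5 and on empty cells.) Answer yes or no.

Answer: no

Derivation:
Drop 1: I rot3 at col 0 lands with bottom-row=0; cleared 0 line(s) (total 0); column heights now [4 0 0 0 0], max=4
Drop 2: S rot1 at col 0 lands with bottom-row=3; cleared 0 line(s) (total 0); column heights now [6 5 0 0 0], max=6
Drop 3: O rot1 at col 2 lands with bottom-row=0; cleared 0 line(s) (total 0); column heights now [6 5 2 2 0], max=6
Drop 4: Z rot2 at col 2 lands with bottom-row=2; cleared 0 line(s) (total 0); column heights now [6 5 4 4 3], max=6
Test piece I rot3 at col 4 (width 1): heights before test = [6 5 4 4 3]; fits = False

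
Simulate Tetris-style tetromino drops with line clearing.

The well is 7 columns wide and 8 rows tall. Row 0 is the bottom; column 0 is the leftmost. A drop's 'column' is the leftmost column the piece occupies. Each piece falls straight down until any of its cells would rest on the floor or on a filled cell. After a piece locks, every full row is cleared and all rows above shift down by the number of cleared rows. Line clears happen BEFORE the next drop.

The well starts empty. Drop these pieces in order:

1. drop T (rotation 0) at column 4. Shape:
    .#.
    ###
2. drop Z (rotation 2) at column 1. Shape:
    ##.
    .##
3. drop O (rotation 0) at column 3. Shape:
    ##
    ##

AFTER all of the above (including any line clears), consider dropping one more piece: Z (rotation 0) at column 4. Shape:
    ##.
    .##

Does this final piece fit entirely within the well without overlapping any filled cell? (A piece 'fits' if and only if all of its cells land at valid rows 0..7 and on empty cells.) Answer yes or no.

Drop 1: T rot0 at col 4 lands with bottom-row=0; cleared 0 line(s) (total 0); column heights now [0 0 0 0 1 2 1], max=2
Drop 2: Z rot2 at col 1 lands with bottom-row=0; cleared 0 line(s) (total 0); column heights now [0 2 2 1 1 2 1], max=2
Drop 3: O rot0 at col 3 lands with bottom-row=1; cleared 0 line(s) (total 0); column heights now [0 2 2 3 3 2 1], max=3
Test piece Z rot0 at col 4 (width 3): heights before test = [0 2 2 3 3 2 1]; fits = True

Answer: yes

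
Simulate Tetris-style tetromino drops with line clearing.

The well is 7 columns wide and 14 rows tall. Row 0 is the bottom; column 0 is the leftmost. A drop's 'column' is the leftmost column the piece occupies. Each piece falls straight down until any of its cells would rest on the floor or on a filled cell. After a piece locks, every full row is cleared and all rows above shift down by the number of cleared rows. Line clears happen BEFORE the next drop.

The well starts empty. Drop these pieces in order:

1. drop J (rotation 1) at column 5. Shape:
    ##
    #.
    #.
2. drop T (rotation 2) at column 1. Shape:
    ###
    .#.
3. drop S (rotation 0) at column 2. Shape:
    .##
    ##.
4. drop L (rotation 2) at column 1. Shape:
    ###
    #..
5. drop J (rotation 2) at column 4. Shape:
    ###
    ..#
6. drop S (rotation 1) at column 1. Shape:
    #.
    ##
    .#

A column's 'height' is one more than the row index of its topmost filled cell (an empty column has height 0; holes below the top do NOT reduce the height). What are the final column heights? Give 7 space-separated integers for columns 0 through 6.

Answer: 0 8 7 5 5 5 5

Derivation:
Drop 1: J rot1 at col 5 lands with bottom-row=0; cleared 0 line(s) (total 0); column heights now [0 0 0 0 0 3 3], max=3
Drop 2: T rot2 at col 1 lands with bottom-row=0; cleared 0 line(s) (total 0); column heights now [0 2 2 2 0 3 3], max=3
Drop 3: S rot0 at col 2 lands with bottom-row=2; cleared 0 line(s) (total 0); column heights now [0 2 3 4 4 3 3], max=4
Drop 4: L rot2 at col 1 lands with bottom-row=3; cleared 0 line(s) (total 0); column heights now [0 5 5 5 4 3 3], max=5
Drop 5: J rot2 at col 4 lands with bottom-row=3; cleared 0 line(s) (total 0); column heights now [0 5 5 5 5 5 5], max=5
Drop 6: S rot1 at col 1 lands with bottom-row=5; cleared 0 line(s) (total 0); column heights now [0 8 7 5 5 5 5], max=8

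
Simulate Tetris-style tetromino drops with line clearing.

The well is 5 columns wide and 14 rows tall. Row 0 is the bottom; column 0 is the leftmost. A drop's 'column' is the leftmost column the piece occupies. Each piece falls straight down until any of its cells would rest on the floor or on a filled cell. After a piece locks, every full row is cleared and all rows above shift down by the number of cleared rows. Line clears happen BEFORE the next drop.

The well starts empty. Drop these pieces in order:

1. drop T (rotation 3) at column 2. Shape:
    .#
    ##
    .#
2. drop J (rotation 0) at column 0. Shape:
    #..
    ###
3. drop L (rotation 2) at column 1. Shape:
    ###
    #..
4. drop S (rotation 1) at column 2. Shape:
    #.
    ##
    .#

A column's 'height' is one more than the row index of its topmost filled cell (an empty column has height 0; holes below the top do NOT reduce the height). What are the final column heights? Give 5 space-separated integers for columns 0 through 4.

Answer: 4 5 8 7 0

Derivation:
Drop 1: T rot3 at col 2 lands with bottom-row=0; cleared 0 line(s) (total 0); column heights now [0 0 2 3 0], max=3
Drop 2: J rot0 at col 0 lands with bottom-row=2; cleared 0 line(s) (total 0); column heights now [4 3 3 3 0], max=4
Drop 3: L rot2 at col 1 lands with bottom-row=3; cleared 0 line(s) (total 0); column heights now [4 5 5 5 0], max=5
Drop 4: S rot1 at col 2 lands with bottom-row=5; cleared 0 line(s) (total 0); column heights now [4 5 8 7 0], max=8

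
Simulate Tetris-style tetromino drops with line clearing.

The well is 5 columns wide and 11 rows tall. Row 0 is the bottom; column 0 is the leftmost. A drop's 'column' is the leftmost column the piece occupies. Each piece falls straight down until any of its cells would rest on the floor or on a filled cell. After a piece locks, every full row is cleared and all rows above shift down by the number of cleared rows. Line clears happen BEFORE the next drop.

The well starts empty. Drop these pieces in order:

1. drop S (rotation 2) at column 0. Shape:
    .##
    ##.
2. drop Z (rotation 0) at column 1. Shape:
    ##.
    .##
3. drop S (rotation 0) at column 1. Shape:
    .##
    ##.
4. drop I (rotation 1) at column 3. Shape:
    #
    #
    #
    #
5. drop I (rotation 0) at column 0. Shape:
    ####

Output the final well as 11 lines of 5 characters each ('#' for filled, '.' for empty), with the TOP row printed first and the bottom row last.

Answer: ####.
...#.
...#.
...#.
...#.
..##.
.##..
.##..
..##.
.##..
##...

Derivation:
Drop 1: S rot2 at col 0 lands with bottom-row=0; cleared 0 line(s) (total 0); column heights now [1 2 2 0 0], max=2
Drop 2: Z rot0 at col 1 lands with bottom-row=2; cleared 0 line(s) (total 0); column heights now [1 4 4 3 0], max=4
Drop 3: S rot0 at col 1 lands with bottom-row=4; cleared 0 line(s) (total 0); column heights now [1 5 6 6 0], max=6
Drop 4: I rot1 at col 3 lands with bottom-row=6; cleared 0 line(s) (total 0); column heights now [1 5 6 10 0], max=10
Drop 5: I rot0 at col 0 lands with bottom-row=10; cleared 0 line(s) (total 0); column heights now [11 11 11 11 0], max=11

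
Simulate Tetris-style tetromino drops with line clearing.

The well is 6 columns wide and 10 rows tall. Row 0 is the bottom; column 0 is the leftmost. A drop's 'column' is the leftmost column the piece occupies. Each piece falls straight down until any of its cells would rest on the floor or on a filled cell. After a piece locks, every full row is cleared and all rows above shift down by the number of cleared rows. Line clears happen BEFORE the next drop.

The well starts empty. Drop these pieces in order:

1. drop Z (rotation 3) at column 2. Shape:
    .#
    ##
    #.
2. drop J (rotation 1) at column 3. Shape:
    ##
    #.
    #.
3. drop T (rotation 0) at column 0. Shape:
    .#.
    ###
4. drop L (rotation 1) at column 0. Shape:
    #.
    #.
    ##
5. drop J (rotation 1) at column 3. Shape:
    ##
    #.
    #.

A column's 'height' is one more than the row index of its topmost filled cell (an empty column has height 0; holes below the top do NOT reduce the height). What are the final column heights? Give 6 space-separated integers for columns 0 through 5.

Answer: 7 5 3 9 9 0

Derivation:
Drop 1: Z rot3 at col 2 lands with bottom-row=0; cleared 0 line(s) (total 0); column heights now [0 0 2 3 0 0], max=3
Drop 2: J rot1 at col 3 lands with bottom-row=3; cleared 0 line(s) (total 0); column heights now [0 0 2 6 6 0], max=6
Drop 3: T rot0 at col 0 lands with bottom-row=2; cleared 0 line(s) (total 0); column heights now [3 4 3 6 6 0], max=6
Drop 4: L rot1 at col 0 lands with bottom-row=4; cleared 0 line(s) (total 0); column heights now [7 5 3 6 6 0], max=7
Drop 5: J rot1 at col 3 lands with bottom-row=6; cleared 0 line(s) (total 0); column heights now [7 5 3 9 9 0], max=9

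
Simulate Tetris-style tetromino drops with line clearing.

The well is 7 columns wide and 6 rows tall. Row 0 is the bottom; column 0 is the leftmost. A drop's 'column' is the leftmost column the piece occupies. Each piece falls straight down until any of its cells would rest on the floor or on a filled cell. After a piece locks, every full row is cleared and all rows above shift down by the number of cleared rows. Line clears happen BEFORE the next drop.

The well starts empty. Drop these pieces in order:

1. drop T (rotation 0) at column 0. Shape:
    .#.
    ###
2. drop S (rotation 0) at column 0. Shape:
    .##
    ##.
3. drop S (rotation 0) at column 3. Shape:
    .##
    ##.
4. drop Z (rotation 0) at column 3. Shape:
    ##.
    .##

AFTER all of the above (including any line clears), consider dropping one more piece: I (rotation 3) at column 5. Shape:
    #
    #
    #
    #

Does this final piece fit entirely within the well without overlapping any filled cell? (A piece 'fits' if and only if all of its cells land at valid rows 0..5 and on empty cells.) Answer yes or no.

Answer: no

Derivation:
Drop 1: T rot0 at col 0 lands with bottom-row=0; cleared 0 line(s) (total 0); column heights now [1 2 1 0 0 0 0], max=2
Drop 2: S rot0 at col 0 lands with bottom-row=2; cleared 0 line(s) (total 0); column heights now [3 4 4 0 0 0 0], max=4
Drop 3: S rot0 at col 3 lands with bottom-row=0; cleared 0 line(s) (total 0); column heights now [3 4 4 1 2 2 0], max=4
Drop 4: Z rot0 at col 3 lands with bottom-row=2; cleared 0 line(s) (total 0); column heights now [3 4 4 4 4 3 0], max=4
Test piece I rot3 at col 5 (width 1): heights before test = [3 4 4 4 4 3 0]; fits = False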